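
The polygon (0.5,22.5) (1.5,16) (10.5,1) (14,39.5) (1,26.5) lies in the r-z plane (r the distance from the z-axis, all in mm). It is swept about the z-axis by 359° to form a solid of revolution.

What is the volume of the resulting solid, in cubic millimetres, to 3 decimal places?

Profile (r,z), 5 vertices: (0.5,22.5) (1.5,16) (10.5,1) (14,39.5) (1,26.5)
edge 0: (0.5,22.5)→(1.5,16)  cross = 0.5·16 − 1.5·22.5 = -25.7500; (r_i+r_j)·cross = 2·-25.7500 = -51.5000
edge 1: (1.5,16)→(10.5,1)  cross = 1.5·1 − 10.5·16 = -166.5000; (r_i+r_j)·cross = 12·-166.5000 = -1998.0000
edge 2: (10.5,1)→(14,39.5)  cross = 10.5·39.5 − 14·1 = 400.7500; (r_i+r_j)·cross = 24.5·400.7500 = 9818.3750
edge 3: (14,39.5)→(1,26.5)  cross = 14·26.5 − 1·39.5 = 331.5000; (r_i+r_j)·cross = 15·331.5000 = 4972.5000
edge 4: (1,26.5)→(0.5,22.5)  cross = 1·22.5 − 0.5·26.5 = 9.2500; (r_i+r_j)·cross = 1.5·9.2500 = 13.8750
Σcross = 549.2500 → A = |Σcross|/2 = 274.6250 mm²
Σ(r_i+r_j)·cross = 12755.2500 → first moment M = |Σ|/6 = 2125.8750
R_c = M/A = 2125.8750/274.6250 = 7.7410 mm
θ = 359° = 6.265732 rad
V = θ·R_c·A = 6.265732·7.7410·274.6250 = 13320.163 mm³

Volume = 13320.163 mm³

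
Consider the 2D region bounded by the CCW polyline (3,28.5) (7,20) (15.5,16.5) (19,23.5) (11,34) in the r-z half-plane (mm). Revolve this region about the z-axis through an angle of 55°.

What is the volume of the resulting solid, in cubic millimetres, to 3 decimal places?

Volume = 1690.379 mm³

Profile (r,z), 5 vertices: (3,28.5) (7,20) (15.5,16.5) (19,23.5) (11,34)
edge 0: (3,28.5)→(7,20)  cross = 3·20 − 7·28.5 = -139.5000; (r_i+r_j)·cross = 10·-139.5000 = -1395.0000
edge 1: (7,20)→(15.5,16.5)  cross = 7·16.5 − 15.5·20 = -194.5000; (r_i+r_j)·cross = 22.5·-194.5000 = -4376.2500
edge 2: (15.5,16.5)→(19,23.5)  cross = 15.5·23.5 − 19·16.5 = 50.7500; (r_i+r_j)·cross = 34.5·50.7500 = 1750.8750
edge 3: (19,23.5)→(11,34)  cross = 19·34 − 11·23.5 = 387.5000; (r_i+r_j)·cross = 30·387.5000 = 11625.0000
edge 4: (11,34)→(3,28.5)  cross = 11·28.5 − 3·34 = 211.5000; (r_i+r_j)·cross = 14·211.5000 = 2961.0000
Σcross = 315.7500 → A = |Σcross|/2 = 157.8750 mm²
Σ(r_i+r_j)·cross = 10565.6250 → first moment M = |Σ|/6 = 1760.9375
R_c = M/A = 1760.9375/157.8750 = 11.1540 mm
θ = 55° = 0.959931 rad
V = θ·R_c·A = 0.959931·11.1540·157.8750 = 1690.379 mm³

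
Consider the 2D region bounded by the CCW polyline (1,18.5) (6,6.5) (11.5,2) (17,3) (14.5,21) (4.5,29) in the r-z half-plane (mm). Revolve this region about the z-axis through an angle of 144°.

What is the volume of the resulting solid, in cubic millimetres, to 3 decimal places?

Profile (r,z), 6 vertices: (1,18.5) (6,6.5) (11.5,2) (17,3) (14.5,21) (4.5,29)
edge 0: (1,18.5)→(6,6.5)  cross = 1·6.5 − 6·18.5 = -104.5000; (r_i+r_j)·cross = 7·-104.5000 = -731.5000
edge 1: (6,6.5)→(11.5,2)  cross = 6·2 − 11.5·6.5 = -62.7500; (r_i+r_j)·cross = 17.5·-62.7500 = -1098.1250
edge 2: (11.5,2)→(17,3)  cross = 11.5·3 − 17·2 = 0.5000; (r_i+r_j)·cross = 28.5·0.5000 = 14.2500
edge 3: (17,3)→(14.5,21)  cross = 17·21 − 14.5·3 = 313.5000; (r_i+r_j)·cross = 31.5·313.5000 = 9875.2500
edge 4: (14.5,21)→(4.5,29)  cross = 14.5·29 − 4.5·21 = 326.0000; (r_i+r_j)·cross = 19·326.0000 = 6194.0000
edge 5: (4.5,29)→(1,18.5)  cross = 4.5·18.5 − 1·29 = 54.2500; (r_i+r_j)·cross = 5.5·54.2500 = 298.3750
Σcross = 527.0000 → A = |Σcross|/2 = 263.5000 mm²
Σ(r_i+r_j)·cross = 14552.2500 → first moment M = |Σ|/6 = 2425.3750
R_c = M/A = 2425.3750/263.5000 = 9.2045 mm
θ = 144° = 2.513274 rad
V = θ·R_c·A = 2.513274·9.2045·263.5000 = 6095.632 mm³

Volume = 6095.632 mm³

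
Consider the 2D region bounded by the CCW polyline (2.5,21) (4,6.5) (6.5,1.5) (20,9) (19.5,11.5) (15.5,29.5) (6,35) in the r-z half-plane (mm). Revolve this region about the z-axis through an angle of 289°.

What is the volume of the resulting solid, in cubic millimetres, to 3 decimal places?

Volume = 20316.818 mm³

Profile (r,z), 7 vertices: (2.5,21) (4,6.5) (6.5,1.5) (20,9) (19.5,11.5) (15.5,29.5) (6,35)
edge 0: (2.5,21)→(4,6.5)  cross = 2.5·6.5 − 4·21 = -67.7500; (r_i+r_j)·cross = 6.5·-67.7500 = -440.3750
edge 1: (4,6.5)→(6.5,1.5)  cross = 4·1.5 − 6.5·6.5 = -36.2500; (r_i+r_j)·cross = 10.5·-36.2500 = -380.6250
edge 2: (6.5,1.5)→(20,9)  cross = 6.5·9 − 20·1.5 = 28.5000; (r_i+r_j)·cross = 26.5·28.5000 = 755.2500
edge 3: (20,9)→(19.5,11.5)  cross = 20·11.5 − 19.5·9 = 54.5000; (r_i+r_j)·cross = 39.5·54.5000 = 2152.7500
edge 4: (19.5,11.5)→(15.5,29.5)  cross = 19.5·29.5 − 15.5·11.5 = 397.0000; (r_i+r_j)·cross = 35·397.0000 = 13895.0000
edge 5: (15.5,29.5)→(6,35)  cross = 15.5·35 − 6·29.5 = 365.5000; (r_i+r_j)·cross = 21.5·365.5000 = 7858.2500
edge 6: (6,35)→(2.5,21)  cross = 6·21 − 2.5·35 = 38.5000; (r_i+r_j)·cross = 8.5·38.5000 = 327.2500
Σcross = 780.0000 → A = |Σcross|/2 = 390.0000 mm²
Σ(r_i+r_j)·cross = 24167.5000 → first moment M = |Σ|/6 = 4027.9167
R_c = M/A = 4027.9167/390.0000 = 10.3280 mm
θ = 289° = 5.044002 rad
V = θ·R_c·A = 5.044002·10.3280·390.0000 = 20316.818 mm³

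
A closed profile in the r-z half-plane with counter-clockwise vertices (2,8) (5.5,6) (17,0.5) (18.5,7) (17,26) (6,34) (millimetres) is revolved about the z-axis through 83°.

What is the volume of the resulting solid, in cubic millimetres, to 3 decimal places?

Volume = 5751.034 mm³

Profile (r,z), 6 vertices: (2,8) (5.5,6) (17,0.5) (18.5,7) (17,26) (6,34)
edge 0: (2,8)→(5.5,6)  cross = 2·6 − 5.5·8 = -32.0000; (r_i+r_j)·cross = 7.5·-32.0000 = -240.0000
edge 1: (5.5,6)→(17,0.5)  cross = 5.5·0.5 − 17·6 = -99.2500; (r_i+r_j)·cross = 22.5·-99.2500 = -2233.1250
edge 2: (17,0.5)→(18.5,7)  cross = 17·7 − 18.5·0.5 = 109.7500; (r_i+r_j)·cross = 35.5·109.7500 = 3896.1250
edge 3: (18.5,7)→(17,26)  cross = 18.5·26 − 17·7 = 362.0000; (r_i+r_j)·cross = 35.5·362.0000 = 12851.0000
edge 4: (17,26)→(6,34)  cross = 17·34 − 6·26 = 422.0000; (r_i+r_j)·cross = 23·422.0000 = 9706.0000
edge 5: (6,34)→(2,8)  cross = 6·8 − 2·34 = -20.0000; (r_i+r_j)·cross = 8·-20.0000 = -160.0000
Σcross = 742.5000 → A = |Σcross|/2 = 371.2500 mm²
Σ(r_i+r_j)·cross = 23820.0000 → first moment M = |Σ|/6 = 3970.0000
R_c = M/A = 3970.0000/371.2500 = 10.6936 mm
θ = 83° = 1.448623 rad
V = θ·R_c·A = 1.448623·10.6936·371.2500 = 5751.034 mm³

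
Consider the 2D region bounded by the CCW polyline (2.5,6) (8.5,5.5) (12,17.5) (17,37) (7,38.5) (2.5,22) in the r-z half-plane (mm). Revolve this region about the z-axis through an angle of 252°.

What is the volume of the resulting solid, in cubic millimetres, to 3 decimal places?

Volume = 11271.013 mm³

Profile (r,z), 6 vertices: (2.5,6) (8.5,5.5) (12,17.5) (17,37) (7,38.5) (2.5,22)
edge 0: (2.5,6)→(8.5,5.5)  cross = 2.5·5.5 − 8.5·6 = -37.2500; (r_i+r_j)·cross = 11·-37.2500 = -409.7500
edge 1: (8.5,5.5)→(12,17.5)  cross = 8.5·17.5 − 12·5.5 = 82.7500; (r_i+r_j)·cross = 20.5·82.7500 = 1696.3750
edge 2: (12,17.5)→(17,37)  cross = 12·37 − 17·17.5 = 146.5000; (r_i+r_j)·cross = 29·146.5000 = 4248.5000
edge 3: (17,37)→(7,38.5)  cross = 17·38.5 − 7·37 = 395.5000; (r_i+r_j)·cross = 24·395.5000 = 9492.0000
edge 4: (7,38.5)→(2.5,22)  cross = 7·22 − 2.5·38.5 = 57.7500; (r_i+r_j)·cross = 9.5·57.7500 = 548.6250
edge 5: (2.5,22)→(2.5,6)  cross = 2.5·6 − 2.5·22 = -40.0000; (r_i+r_j)·cross = 5·-40.0000 = -200.0000
Σcross = 605.2500 → A = |Σcross|/2 = 302.6250 mm²
Σ(r_i+r_j)·cross = 15375.7500 → first moment M = |Σ|/6 = 2562.6250
R_c = M/A = 2562.6250/302.6250 = 8.4680 mm
θ = 252° = 4.398230 rad
V = θ·R_c·A = 4.398230·8.4680·302.6250 = 11271.013 mm³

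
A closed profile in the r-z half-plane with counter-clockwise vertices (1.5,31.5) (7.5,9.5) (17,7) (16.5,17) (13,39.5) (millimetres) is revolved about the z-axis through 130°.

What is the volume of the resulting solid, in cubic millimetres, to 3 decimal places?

Profile (r,z), 5 vertices: (1.5,31.5) (7.5,9.5) (17,7) (16.5,17) (13,39.5)
edge 0: (1.5,31.5)→(7.5,9.5)  cross = 1.5·9.5 − 7.5·31.5 = -222.0000; (r_i+r_j)·cross = 9·-222.0000 = -1998.0000
edge 1: (7.5,9.5)→(17,7)  cross = 7.5·7 − 17·9.5 = -109.0000; (r_i+r_j)·cross = 24.5·-109.0000 = -2670.5000
edge 2: (17,7)→(16.5,17)  cross = 17·17 − 16.5·7 = 173.5000; (r_i+r_j)·cross = 33.5·173.5000 = 5812.2500
edge 3: (16.5,17)→(13,39.5)  cross = 16.5·39.5 − 13·17 = 430.7500; (r_i+r_j)·cross = 29.5·430.7500 = 12707.1250
edge 4: (13,39.5)→(1.5,31.5)  cross = 13·31.5 − 1.5·39.5 = 350.2500; (r_i+r_j)·cross = 14.5·350.2500 = 5078.6250
Σcross = 623.5000 → A = |Σcross|/2 = 311.7500 mm²
Σ(r_i+r_j)·cross = 18929.5000 → first moment M = |Σ|/6 = 3154.9167
R_c = M/A = 3154.9167/311.7500 = 10.1200 mm
θ = 130° = 2.268928 rad
V = θ·R_c·A = 2.268928·10.1200·311.7500 = 7158.279 mm³

Volume = 7158.279 mm³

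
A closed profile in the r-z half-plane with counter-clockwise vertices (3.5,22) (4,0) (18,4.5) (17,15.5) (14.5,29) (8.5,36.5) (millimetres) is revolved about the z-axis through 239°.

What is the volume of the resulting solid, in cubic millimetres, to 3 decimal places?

Volume = 15633.910 mm³

Profile (r,z), 6 vertices: (3.5,22) (4,0) (18,4.5) (17,15.5) (14.5,29) (8.5,36.5)
edge 0: (3.5,22)→(4,0)  cross = 3.5·0 − 4·22 = -88.0000; (r_i+r_j)·cross = 7.5·-88.0000 = -660.0000
edge 1: (4,0)→(18,4.5)  cross = 4·4.5 − 18·0 = 18.0000; (r_i+r_j)·cross = 22·18.0000 = 396.0000
edge 2: (18,4.5)→(17,15.5)  cross = 18·15.5 − 17·4.5 = 202.5000; (r_i+r_j)·cross = 35·202.5000 = 7087.5000
edge 3: (17,15.5)→(14.5,29)  cross = 17·29 − 14.5·15.5 = 268.2500; (r_i+r_j)·cross = 31.5·268.2500 = 8449.8750
edge 4: (14.5,29)→(8.5,36.5)  cross = 14.5·36.5 − 8.5·29 = 282.7500; (r_i+r_j)·cross = 23·282.7500 = 6503.2500
edge 5: (8.5,36.5)→(3.5,22)  cross = 8.5·22 − 3.5·36.5 = 59.2500; (r_i+r_j)·cross = 12·59.2500 = 711.0000
Σcross = 742.7500 → A = |Σcross|/2 = 371.3750 mm²
Σ(r_i+r_j)·cross = 22487.6250 → first moment M = |Σ|/6 = 3747.9375
R_c = M/A = 3747.9375/371.3750 = 10.0921 mm
θ = 239° = 4.171337 rad
V = θ·R_c·A = 4.171337·10.0921·371.3750 = 15633.910 mm³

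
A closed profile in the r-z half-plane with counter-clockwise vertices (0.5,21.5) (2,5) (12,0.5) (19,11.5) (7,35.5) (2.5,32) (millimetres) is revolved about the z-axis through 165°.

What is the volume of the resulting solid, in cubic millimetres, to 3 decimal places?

Volume = 9550.534 mm³

Profile (r,z), 6 vertices: (0.5,21.5) (2,5) (12,0.5) (19,11.5) (7,35.5) (2.5,32)
edge 0: (0.5,21.5)→(2,5)  cross = 0.5·5 − 2·21.5 = -40.5000; (r_i+r_j)·cross = 2.5·-40.5000 = -101.2500
edge 1: (2,5)→(12,0.5)  cross = 2·0.5 − 12·5 = -59.0000; (r_i+r_j)·cross = 14·-59.0000 = -826.0000
edge 2: (12,0.5)→(19,11.5)  cross = 12·11.5 − 19·0.5 = 128.5000; (r_i+r_j)·cross = 31·128.5000 = 3983.5000
edge 3: (19,11.5)→(7,35.5)  cross = 19·35.5 − 7·11.5 = 594.0000; (r_i+r_j)·cross = 26·594.0000 = 15444.0000
edge 4: (7,35.5)→(2.5,32)  cross = 7·32 − 2.5·35.5 = 135.2500; (r_i+r_j)·cross = 9.5·135.2500 = 1284.8750
edge 5: (2.5,32)→(0.5,21.5)  cross = 2.5·21.5 − 0.5·32 = 37.7500; (r_i+r_j)·cross = 3·37.7500 = 113.2500
Σcross = 796.0000 → A = |Σcross|/2 = 398.0000 mm²
Σ(r_i+r_j)·cross = 19898.3750 → first moment M = |Σ|/6 = 3316.3958
R_c = M/A = 3316.3958/398.0000 = 8.3327 mm
θ = 165° = 2.879793 rad
V = θ·R_c·A = 2.879793·8.3327·398.0000 = 9550.534 mm³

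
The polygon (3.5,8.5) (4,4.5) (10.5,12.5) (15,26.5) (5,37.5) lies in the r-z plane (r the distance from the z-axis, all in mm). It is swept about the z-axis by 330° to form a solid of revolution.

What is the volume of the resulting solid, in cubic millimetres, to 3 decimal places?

Volume = 9659.547 mm³

Profile (r,z), 5 vertices: (3.5,8.5) (4,4.5) (10.5,12.5) (15,26.5) (5,37.5)
edge 0: (3.5,8.5)→(4,4.5)  cross = 3.5·4.5 − 4·8.5 = -18.2500; (r_i+r_j)·cross = 7.5·-18.2500 = -136.8750
edge 1: (4,4.5)→(10.5,12.5)  cross = 4·12.5 − 10.5·4.5 = 2.7500; (r_i+r_j)·cross = 14.5·2.7500 = 39.8750
edge 2: (10.5,12.5)→(15,26.5)  cross = 10.5·26.5 − 15·12.5 = 90.7500; (r_i+r_j)·cross = 25.5·90.7500 = 2314.1250
edge 3: (15,26.5)→(5,37.5)  cross = 15·37.5 − 5·26.5 = 430.0000; (r_i+r_j)·cross = 20·430.0000 = 8600.0000
edge 4: (5,37.5)→(3.5,8.5)  cross = 5·8.5 − 3.5·37.5 = -88.7500; (r_i+r_j)·cross = 8.5·-88.7500 = -754.3750
Σcross = 416.5000 → A = |Σcross|/2 = 208.2500 mm²
Σ(r_i+r_j)·cross = 10062.7500 → first moment M = |Σ|/6 = 1677.1250
R_c = M/A = 1677.1250/208.2500 = 8.0534 mm
θ = 330° = 5.759587 rad
V = θ·R_c·A = 5.759587·8.0534·208.2500 = 9659.547 mm³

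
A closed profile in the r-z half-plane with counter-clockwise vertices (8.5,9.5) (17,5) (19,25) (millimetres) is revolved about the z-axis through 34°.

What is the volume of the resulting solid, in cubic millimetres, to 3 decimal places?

Profile (r,z), 3 vertices: (8.5,9.5) (17,5) (19,25)
edge 0: (8.5,9.5)→(17,5)  cross = 8.5·5 − 17·9.5 = -119.0000; (r_i+r_j)·cross = 25.5·-119.0000 = -3034.5000
edge 1: (17,5)→(19,25)  cross = 17·25 − 19·5 = 330.0000; (r_i+r_j)·cross = 36·330.0000 = 11880.0000
edge 2: (19,25)→(8.5,9.5)  cross = 19·9.5 − 8.5·25 = -32.0000; (r_i+r_j)·cross = 27.5·-32.0000 = -880.0000
Σcross = 179.0000 → A = |Σcross|/2 = 89.5000 mm²
Σ(r_i+r_j)·cross = 7965.5000 → first moment M = |Σ|/6 = 1327.5833
R_c = M/A = 1327.5833/89.5000 = 14.8333 mm
θ = 34° = 0.593412 rad
V = θ·R_c·A = 0.593412·14.8333·89.5000 = 787.804 mm³

Volume = 787.804 mm³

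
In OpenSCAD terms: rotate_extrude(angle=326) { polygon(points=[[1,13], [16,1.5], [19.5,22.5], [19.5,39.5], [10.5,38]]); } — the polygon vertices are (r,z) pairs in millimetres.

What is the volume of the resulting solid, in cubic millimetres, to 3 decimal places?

Volume = 30421.203 mm³

Profile (r,z), 5 vertices: (1,13) (16,1.5) (19.5,22.5) (19.5,39.5) (10.5,38)
edge 0: (1,13)→(16,1.5)  cross = 1·1.5 − 16·13 = -206.5000; (r_i+r_j)·cross = 17·-206.5000 = -3510.5000
edge 1: (16,1.5)→(19.5,22.5)  cross = 16·22.5 − 19.5·1.5 = 330.7500; (r_i+r_j)·cross = 35.5·330.7500 = 11741.6250
edge 2: (19.5,22.5)→(19.5,39.5)  cross = 19.5·39.5 − 19.5·22.5 = 331.5000; (r_i+r_j)·cross = 39·331.5000 = 12928.5000
edge 3: (19.5,39.5)→(10.5,38)  cross = 19.5·38 − 10.5·39.5 = 326.2500; (r_i+r_j)·cross = 30·326.2500 = 9787.5000
edge 4: (10.5,38)→(1,13)  cross = 10.5·13 − 1·38 = 98.5000; (r_i+r_j)·cross = 11.5·98.5000 = 1132.7500
Σcross = 880.5000 → A = |Σcross|/2 = 440.2500 mm²
Σ(r_i+r_j)·cross = 32079.8750 → first moment M = |Σ|/6 = 5346.6458
R_c = M/A = 5346.6458/440.2500 = 12.1446 mm
θ = 326° = 5.689773 rad
V = θ·R_c·A = 5.689773·12.1446·440.2500 = 30421.203 mm³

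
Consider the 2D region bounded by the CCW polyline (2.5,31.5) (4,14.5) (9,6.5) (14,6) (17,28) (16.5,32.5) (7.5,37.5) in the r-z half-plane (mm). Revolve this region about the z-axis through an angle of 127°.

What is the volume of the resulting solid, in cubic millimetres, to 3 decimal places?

Volume = 7260.692 mm³

Profile (r,z), 7 vertices: (2.5,31.5) (4,14.5) (9,6.5) (14,6) (17,28) (16.5,32.5) (7.5,37.5)
edge 0: (2.5,31.5)→(4,14.5)  cross = 2.5·14.5 − 4·31.5 = -89.7500; (r_i+r_j)·cross = 6.5·-89.7500 = -583.3750
edge 1: (4,14.5)→(9,6.5)  cross = 4·6.5 − 9·14.5 = -104.5000; (r_i+r_j)·cross = 13·-104.5000 = -1358.5000
edge 2: (9,6.5)→(14,6)  cross = 9·6 − 14·6.5 = -37.0000; (r_i+r_j)·cross = 23·-37.0000 = -851.0000
edge 3: (14,6)→(17,28)  cross = 14·28 − 17·6 = 290.0000; (r_i+r_j)·cross = 31·290.0000 = 8990.0000
edge 4: (17,28)→(16.5,32.5)  cross = 17·32.5 − 16.5·28 = 90.5000; (r_i+r_j)·cross = 33.5·90.5000 = 3031.7500
edge 5: (16.5,32.5)→(7.5,37.5)  cross = 16.5·37.5 − 7.5·32.5 = 375.0000; (r_i+r_j)·cross = 24·375.0000 = 9000.0000
edge 6: (7.5,37.5)→(2.5,31.5)  cross = 7.5·31.5 − 2.5·37.5 = 142.5000; (r_i+r_j)·cross = 10·142.5000 = 1425.0000
Σcross = 666.7500 → A = |Σcross|/2 = 333.3750 mm²
Σ(r_i+r_j)·cross = 19653.8750 → first moment M = |Σ|/6 = 3275.6458
R_c = M/A = 3275.6458/333.3750 = 9.8257 mm
θ = 127° = 2.216568 rad
V = θ·R_c·A = 2.216568·9.8257·333.3750 = 7260.692 mm³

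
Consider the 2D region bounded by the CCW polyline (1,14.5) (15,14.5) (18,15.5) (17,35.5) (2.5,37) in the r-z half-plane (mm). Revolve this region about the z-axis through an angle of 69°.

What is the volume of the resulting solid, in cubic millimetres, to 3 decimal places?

Volume = 3911.141 mm³

Profile (r,z), 5 vertices: (1,14.5) (15,14.5) (18,15.5) (17,35.5) (2.5,37)
edge 0: (1,14.5)→(15,14.5)  cross = 1·14.5 − 15·14.5 = -203.0000; (r_i+r_j)·cross = 16·-203.0000 = -3248.0000
edge 1: (15,14.5)→(18,15.5)  cross = 15·15.5 − 18·14.5 = -28.5000; (r_i+r_j)·cross = 33·-28.5000 = -940.5000
edge 2: (18,15.5)→(17,35.5)  cross = 18·35.5 − 17·15.5 = 375.5000; (r_i+r_j)·cross = 35·375.5000 = 13142.5000
edge 3: (17,35.5)→(2.5,37)  cross = 17·37 − 2.5·35.5 = 540.2500; (r_i+r_j)·cross = 19.5·540.2500 = 10534.8750
edge 4: (2.5,37)→(1,14.5)  cross = 2.5·14.5 − 1·37 = -0.7500; (r_i+r_j)·cross = 3.5·-0.7500 = -2.6250
Σcross = 683.5000 → A = |Σcross|/2 = 341.7500 mm²
Σ(r_i+r_j)·cross = 19486.2500 → first moment M = |Σ|/6 = 3247.7083
R_c = M/A = 3247.7083/341.7500 = 9.5032 mm
θ = 69° = 1.204277 rad
V = θ·R_c·A = 1.204277·9.5032·341.7500 = 3911.141 mm³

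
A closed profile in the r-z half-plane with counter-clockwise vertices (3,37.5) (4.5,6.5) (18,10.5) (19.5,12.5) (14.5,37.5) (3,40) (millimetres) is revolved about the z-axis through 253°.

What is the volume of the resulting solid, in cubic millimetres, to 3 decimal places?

Volume = 18330.144 mm³

Profile (r,z), 6 vertices: (3,37.5) (4.5,6.5) (18,10.5) (19.5,12.5) (14.5,37.5) (3,40)
edge 0: (3,37.5)→(4.5,6.5)  cross = 3·6.5 − 4.5·37.5 = -149.2500; (r_i+r_j)·cross = 7.5·-149.2500 = -1119.3750
edge 1: (4.5,6.5)→(18,10.5)  cross = 4.5·10.5 − 18·6.5 = -69.7500; (r_i+r_j)·cross = 22.5·-69.7500 = -1569.3750
edge 2: (18,10.5)→(19.5,12.5)  cross = 18·12.5 − 19.5·10.5 = 20.2500; (r_i+r_j)·cross = 37.5·20.2500 = 759.3750
edge 3: (19.5,12.5)→(14.5,37.5)  cross = 19.5·37.5 − 14.5·12.5 = 550.0000; (r_i+r_j)·cross = 34·550.0000 = 18700.0000
edge 4: (14.5,37.5)→(3,40)  cross = 14.5·40 − 3·37.5 = 467.5000; (r_i+r_j)·cross = 17.5·467.5000 = 8181.2500
edge 5: (3,40)→(3,37.5)  cross = 3·37.5 − 3·40 = -7.5000; (r_i+r_j)·cross = 6·-7.5000 = -45.0000
Σcross = 811.2500 → A = |Σcross|/2 = 405.6250 mm²
Σ(r_i+r_j)·cross = 24906.8750 → first moment M = |Σ|/6 = 4151.1458
R_c = M/A = 4151.1458/405.6250 = 10.2339 mm
θ = 253° = 4.415683 rad
V = θ·R_c·A = 4.415683·10.2339·405.6250 = 18330.144 mm³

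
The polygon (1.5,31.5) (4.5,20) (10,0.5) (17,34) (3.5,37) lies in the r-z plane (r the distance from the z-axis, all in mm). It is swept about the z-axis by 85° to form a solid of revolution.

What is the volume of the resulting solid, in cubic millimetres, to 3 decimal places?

Profile (r,z), 5 vertices: (1.5,31.5) (4.5,20) (10,0.5) (17,34) (3.5,37)
edge 0: (1.5,31.5)→(4.5,20)  cross = 1.5·20 − 4.5·31.5 = -111.7500; (r_i+r_j)·cross = 6·-111.7500 = -670.5000
edge 1: (4.5,20)→(10,0.5)  cross = 4.5·0.5 − 10·20 = -197.7500; (r_i+r_j)·cross = 14.5·-197.7500 = -2867.3750
edge 2: (10,0.5)→(17,34)  cross = 10·34 − 17·0.5 = 331.5000; (r_i+r_j)·cross = 27·331.5000 = 8950.5000
edge 3: (17,34)→(3.5,37)  cross = 17·37 − 3.5·34 = 510.0000; (r_i+r_j)·cross = 20.5·510.0000 = 10455.0000
edge 4: (3.5,37)→(1.5,31.5)  cross = 3.5·31.5 − 1.5·37 = 54.7500; (r_i+r_j)·cross = 5·54.7500 = 273.7500
Σcross = 586.7500 → A = |Σcross|/2 = 293.3750 mm²
Σ(r_i+r_j)·cross = 16141.3750 → first moment M = |Σ|/6 = 2690.2292
R_c = M/A = 2690.2292/293.3750 = 9.1699 mm
θ = 85° = 1.483530 rad
V = θ·R_c·A = 1.483530·9.1699·293.3750 = 3991.035 mm³

Volume = 3991.035 mm³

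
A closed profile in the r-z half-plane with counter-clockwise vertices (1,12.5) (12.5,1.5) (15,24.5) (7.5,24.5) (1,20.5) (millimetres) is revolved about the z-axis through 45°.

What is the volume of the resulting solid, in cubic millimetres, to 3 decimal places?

Profile (r,z), 5 vertices: (1,12.5) (12.5,1.5) (15,24.5) (7.5,24.5) (1,20.5)
edge 0: (1,12.5)→(12.5,1.5)  cross = 1·1.5 − 12.5·12.5 = -154.7500; (r_i+r_j)·cross = 13.5·-154.7500 = -2089.1250
edge 1: (12.5,1.5)→(15,24.5)  cross = 12.5·24.5 − 15·1.5 = 283.7500; (r_i+r_j)·cross = 27.5·283.7500 = 7803.1250
edge 2: (15,24.5)→(7.5,24.5)  cross = 15·24.5 − 7.5·24.5 = 183.7500; (r_i+r_j)·cross = 22.5·183.7500 = 4134.3750
edge 3: (7.5,24.5)→(1,20.5)  cross = 7.5·20.5 − 1·24.5 = 129.2500; (r_i+r_j)·cross = 8.5·129.2500 = 1098.6250
edge 4: (1,20.5)→(1,12.5)  cross = 1·12.5 − 1·20.5 = -8.0000; (r_i+r_j)·cross = 2·-8.0000 = -16.0000
Σcross = 434.0000 → A = |Σcross|/2 = 217.0000 mm²
Σ(r_i+r_j)·cross = 10931.0000 → first moment M = |Σ|/6 = 1821.8333
R_c = M/A = 1821.8333/217.0000 = 8.3955 mm
θ = 45° = 0.785398 rad
V = θ·R_c·A = 0.785398·8.3955·217.0000 = 1430.865 mm³

Volume = 1430.865 mm³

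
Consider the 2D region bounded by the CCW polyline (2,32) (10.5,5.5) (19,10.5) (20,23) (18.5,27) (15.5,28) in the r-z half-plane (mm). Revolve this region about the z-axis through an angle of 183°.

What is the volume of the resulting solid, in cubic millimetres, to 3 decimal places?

Profile (r,z), 6 vertices: (2,32) (10.5,5.5) (19,10.5) (20,23) (18.5,27) (15.5,28)
edge 0: (2,32)→(10.5,5.5)  cross = 2·5.5 − 10.5·32 = -325.0000; (r_i+r_j)·cross = 12.5·-325.0000 = -4062.5000
edge 1: (10.5,5.5)→(19,10.5)  cross = 10.5·10.5 − 19·5.5 = 5.7500; (r_i+r_j)·cross = 29.5·5.7500 = 169.6250
edge 2: (19,10.5)→(20,23)  cross = 19·23 − 20·10.5 = 227.0000; (r_i+r_j)·cross = 39·227.0000 = 8853.0000
edge 3: (20,23)→(18.5,27)  cross = 20·27 − 18.5·23 = 114.5000; (r_i+r_j)·cross = 38.5·114.5000 = 4408.2500
edge 4: (18.5,27)→(15.5,28)  cross = 18.5·28 − 15.5·27 = 99.5000; (r_i+r_j)·cross = 34·99.5000 = 3383.0000
edge 5: (15.5,28)→(2,32)  cross = 15.5·32 − 2·28 = 440.0000; (r_i+r_j)·cross = 17.5·440.0000 = 7700.0000
Σcross = 561.7500 → A = |Σcross|/2 = 280.8750 mm²
Σ(r_i+r_j)·cross = 20451.3750 → first moment M = |Σ|/6 = 3408.5625
R_c = M/A = 3408.5625/280.8750 = 12.1355 mm
θ = 183° = 3.193953 rad
V = θ·R_c·A = 3.193953·12.1355·280.8750 = 10886.787 mm³

Volume = 10886.787 mm³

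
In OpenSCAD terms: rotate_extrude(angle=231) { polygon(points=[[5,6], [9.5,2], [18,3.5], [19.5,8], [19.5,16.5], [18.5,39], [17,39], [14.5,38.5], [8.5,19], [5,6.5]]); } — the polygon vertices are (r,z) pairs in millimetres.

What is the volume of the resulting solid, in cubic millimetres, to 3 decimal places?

Volume = 19470.222 mm³

Profile (r,z), 10 vertices: (5,6) (9.5,2) (18,3.5) (19.5,8) (19.5,16.5) (18.5,39) (17,39) (14.5,38.5) (8.5,19) (5,6.5)
edge 0: (5,6)→(9.5,2)  cross = 5·2 − 9.5·6 = -47.0000; (r_i+r_j)·cross = 14.5·-47.0000 = -681.5000
edge 1: (9.5,2)→(18,3.5)  cross = 9.5·3.5 − 18·2 = -2.7500; (r_i+r_j)·cross = 27.5·-2.7500 = -75.6250
edge 2: (18,3.5)→(19.5,8)  cross = 18·8 − 19.5·3.5 = 75.7500; (r_i+r_j)·cross = 37.5·75.7500 = 2840.6250
edge 3: (19.5,8)→(19.5,16.5)  cross = 19.5·16.5 − 19.5·8 = 165.7500; (r_i+r_j)·cross = 39·165.7500 = 6464.2500
edge 4: (19.5,16.5)→(18.5,39)  cross = 19.5·39 − 18.5·16.5 = 455.2500; (r_i+r_j)·cross = 38·455.2500 = 17299.5000
edge 5: (18.5,39)→(17,39)  cross = 18.5·39 − 17·39 = 58.5000; (r_i+r_j)·cross = 35.5·58.5000 = 2076.7500
edge 6: (17,39)→(14.5,38.5)  cross = 17·38.5 − 14.5·39 = 89.0000; (r_i+r_j)·cross = 31.5·89.0000 = 2803.5000
edge 7: (14.5,38.5)→(8.5,19)  cross = 14.5·19 − 8.5·38.5 = -51.7500; (r_i+r_j)·cross = 23·-51.7500 = -1190.2500
edge 8: (8.5,19)→(5,6.5)  cross = 8.5·6.5 − 5·19 = -39.7500; (r_i+r_j)·cross = 13.5·-39.7500 = -536.6250
edge 9: (5,6.5)→(5,6)  cross = 5·6 − 5·6.5 = -2.5000; (r_i+r_j)·cross = 10·-2.5000 = -25.0000
Σcross = 700.5000 → A = |Σcross|/2 = 350.2500 mm²
Σ(r_i+r_j)·cross = 28975.6250 → first moment M = |Σ|/6 = 4829.2708
R_c = M/A = 4829.2708/350.2500 = 13.7881 mm
θ = 231° = 4.031711 rad
V = θ·R_c·A = 4.031711·13.7881·350.2500 = 19470.222 mm³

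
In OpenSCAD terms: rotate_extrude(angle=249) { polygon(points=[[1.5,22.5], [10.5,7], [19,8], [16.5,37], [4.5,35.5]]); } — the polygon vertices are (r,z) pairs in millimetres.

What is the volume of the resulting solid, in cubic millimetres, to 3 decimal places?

Profile (r,z), 5 vertices: (1.5,22.5) (10.5,7) (19,8) (16.5,37) (4.5,35.5)
edge 0: (1.5,22.5)→(10.5,7)  cross = 1.5·7 − 10.5·22.5 = -225.7500; (r_i+r_j)·cross = 12·-225.7500 = -2709.0000
edge 1: (10.5,7)→(19,8)  cross = 10.5·8 − 19·7 = -49.0000; (r_i+r_j)·cross = 29.5·-49.0000 = -1445.5000
edge 2: (19,8)→(16.5,37)  cross = 19·37 − 16.5·8 = 571.0000; (r_i+r_j)·cross = 35.5·571.0000 = 20270.5000
edge 3: (16.5,37)→(4.5,35.5)  cross = 16.5·35.5 − 4.5·37 = 419.2500; (r_i+r_j)·cross = 21·419.2500 = 8804.2500
edge 4: (4.5,35.5)→(1.5,22.5)  cross = 4.5·22.5 − 1.5·35.5 = 48.0000; (r_i+r_j)·cross = 6·48.0000 = 288.0000
Σcross = 763.5000 → A = |Σcross|/2 = 381.7500 mm²
Σ(r_i+r_j)·cross = 25208.2500 → first moment M = |Σ|/6 = 4201.3750
R_c = M/A = 4201.3750/381.7500 = 11.0056 mm
θ = 249° = 4.345870 rad
V = θ·R_c·A = 4.345870·11.0056·381.7500 = 18258.629 mm³

Volume = 18258.629 mm³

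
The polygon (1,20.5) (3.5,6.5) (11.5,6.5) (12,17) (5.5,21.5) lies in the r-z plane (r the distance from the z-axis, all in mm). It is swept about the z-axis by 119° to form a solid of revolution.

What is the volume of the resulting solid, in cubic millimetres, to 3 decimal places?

Profile (r,z), 5 vertices: (1,20.5) (3.5,6.5) (11.5,6.5) (12,17) (5.5,21.5)
edge 0: (1,20.5)→(3.5,6.5)  cross = 1·6.5 − 3.5·20.5 = -65.2500; (r_i+r_j)·cross = 4.5·-65.2500 = -293.6250
edge 1: (3.5,6.5)→(11.5,6.5)  cross = 3.5·6.5 − 11.5·6.5 = -52.0000; (r_i+r_j)·cross = 15·-52.0000 = -780.0000
edge 2: (11.5,6.5)→(12,17)  cross = 11.5·17 − 12·6.5 = 117.5000; (r_i+r_j)·cross = 23.5·117.5000 = 2761.2500
edge 3: (12,17)→(5.5,21.5)  cross = 12·21.5 − 5.5·17 = 164.5000; (r_i+r_j)·cross = 17.5·164.5000 = 2878.7500
edge 4: (5.5,21.5)→(1,20.5)  cross = 5.5·20.5 − 1·21.5 = 91.2500; (r_i+r_j)·cross = 6.5·91.2500 = 593.1250
Σcross = 256.0000 → A = |Σcross|/2 = 128.0000 mm²
Σ(r_i+r_j)·cross = 5159.5000 → first moment M = |Σ|/6 = 859.9167
R_c = M/A = 859.9167/128.0000 = 6.7181 mm
θ = 119° = 2.076942 rad
V = θ·R_c·A = 2.076942·6.7181·128.0000 = 1785.997 mm³

Volume = 1785.997 mm³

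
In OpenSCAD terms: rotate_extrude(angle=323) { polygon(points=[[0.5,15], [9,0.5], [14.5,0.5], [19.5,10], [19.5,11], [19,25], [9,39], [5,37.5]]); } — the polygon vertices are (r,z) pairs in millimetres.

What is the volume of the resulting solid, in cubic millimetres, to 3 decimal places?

Volume = 29585.968 mm³

Profile (r,z), 8 vertices: (0.5,15) (9,0.5) (14.5,0.5) (19.5,10) (19.5,11) (19,25) (9,39) (5,37.5)
edge 0: (0.5,15)→(9,0.5)  cross = 0.5·0.5 − 9·15 = -134.7500; (r_i+r_j)·cross = 9.5·-134.7500 = -1280.1250
edge 1: (9,0.5)→(14.5,0.5)  cross = 9·0.5 − 14.5·0.5 = -2.7500; (r_i+r_j)·cross = 23.5·-2.7500 = -64.6250
edge 2: (14.5,0.5)→(19.5,10)  cross = 14.5·10 − 19.5·0.5 = 135.2500; (r_i+r_j)·cross = 34·135.2500 = 4598.5000
edge 3: (19.5,10)→(19.5,11)  cross = 19.5·11 − 19.5·10 = 19.5000; (r_i+r_j)·cross = 39·19.5000 = 760.5000
edge 4: (19.5,11)→(19,25)  cross = 19.5·25 − 19·11 = 278.5000; (r_i+r_j)·cross = 38.5·278.5000 = 10722.2500
edge 5: (19,25)→(9,39)  cross = 19·39 − 9·25 = 516.0000; (r_i+r_j)·cross = 28·516.0000 = 14448.0000
edge 6: (9,39)→(5,37.5)  cross = 9·37.5 − 5·39 = 142.5000; (r_i+r_j)·cross = 14·142.5000 = 1995.0000
edge 7: (5,37.5)→(0.5,15)  cross = 5·15 − 0.5·37.5 = 56.2500; (r_i+r_j)·cross = 5.5·56.2500 = 309.3750
Σcross = 1010.5000 → A = |Σcross|/2 = 505.2500 mm²
Σ(r_i+r_j)·cross = 31488.8750 → first moment M = |Σ|/6 = 5248.1458
R_c = M/A = 5248.1458/505.2500 = 10.3872 mm
θ = 323° = 5.637413 rad
V = θ·R_c·A = 5.637413·10.3872·505.2500 = 29585.968 mm³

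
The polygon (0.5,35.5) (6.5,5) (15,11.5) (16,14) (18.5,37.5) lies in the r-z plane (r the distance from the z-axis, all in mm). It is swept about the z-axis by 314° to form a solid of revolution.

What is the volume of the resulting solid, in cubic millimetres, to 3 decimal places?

Profile (r,z), 5 vertices: (0.5,35.5) (6.5,5) (15,11.5) (16,14) (18.5,37.5)
edge 0: (0.5,35.5)→(6.5,5)  cross = 0.5·5 − 6.5·35.5 = -228.2500; (r_i+r_j)·cross = 7·-228.2500 = -1597.7500
edge 1: (6.5,5)→(15,11.5)  cross = 6.5·11.5 − 15·5 = -0.2500; (r_i+r_j)·cross = 21.5·-0.2500 = -5.3750
edge 2: (15,11.5)→(16,14)  cross = 15·14 − 16·11.5 = 26.0000; (r_i+r_j)·cross = 31·26.0000 = 806.0000
edge 3: (16,14)→(18.5,37.5)  cross = 16·37.5 − 18.5·14 = 341.0000; (r_i+r_j)·cross = 34.5·341.0000 = 11764.5000
edge 4: (18.5,37.5)→(0.5,35.5)  cross = 18.5·35.5 − 0.5·37.5 = 638.0000; (r_i+r_j)·cross = 19·638.0000 = 12122.0000
Σcross = 776.5000 → A = |Σcross|/2 = 388.2500 mm²
Σ(r_i+r_j)·cross = 23089.3750 → first moment M = |Σ|/6 = 3848.2292
R_c = M/A = 3848.2292/388.2500 = 9.9117 mm
θ = 314° = 5.480334 rad
V = θ·R_c·A = 5.480334·9.9117·388.2500 = 21089.581 mm³

Volume = 21089.581 mm³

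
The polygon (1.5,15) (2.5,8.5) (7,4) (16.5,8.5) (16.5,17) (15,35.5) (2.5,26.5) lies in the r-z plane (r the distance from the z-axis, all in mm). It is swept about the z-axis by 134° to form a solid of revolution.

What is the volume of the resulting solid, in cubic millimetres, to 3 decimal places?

Profile (r,z), 7 vertices: (1.5,15) (2.5,8.5) (7,4) (16.5,8.5) (16.5,17) (15,35.5) (2.5,26.5)
edge 0: (1.5,15)→(2.5,8.5)  cross = 1.5·8.5 − 2.5·15 = -24.7500; (r_i+r_j)·cross = 4·-24.7500 = -99.0000
edge 1: (2.5,8.5)→(7,4)  cross = 2.5·4 − 7·8.5 = -49.5000; (r_i+r_j)·cross = 9.5·-49.5000 = -470.2500
edge 2: (7,4)→(16.5,8.5)  cross = 7·8.5 − 16.5·4 = -6.5000; (r_i+r_j)·cross = 23.5·-6.5000 = -152.7500
edge 3: (16.5,8.5)→(16.5,17)  cross = 16.5·17 − 16.5·8.5 = 140.2500; (r_i+r_j)·cross = 33·140.2500 = 4628.2500
edge 4: (16.5,17)→(15,35.5)  cross = 16.5·35.5 − 15·17 = 330.7500; (r_i+r_j)·cross = 31.5·330.7500 = 10418.6250
edge 5: (15,35.5)→(2.5,26.5)  cross = 15·26.5 − 2.5·35.5 = 308.7500; (r_i+r_j)·cross = 17.5·308.7500 = 5403.1250
edge 6: (2.5,26.5)→(1.5,15)  cross = 2.5·15 − 1.5·26.5 = -2.2500; (r_i+r_j)·cross = 4·-2.2500 = -9.0000
Σcross = 696.7500 → A = |Σcross|/2 = 348.3750 mm²
Σ(r_i+r_j)·cross = 19719.0000 → first moment M = |Σ|/6 = 3286.5000
R_c = M/A = 3286.5000/348.3750 = 9.4338 mm
θ = 134° = 2.338741 rad
V = θ·R_c·A = 2.338741·9.4338·348.3750 = 7686.273 mm³

Volume = 7686.273 mm³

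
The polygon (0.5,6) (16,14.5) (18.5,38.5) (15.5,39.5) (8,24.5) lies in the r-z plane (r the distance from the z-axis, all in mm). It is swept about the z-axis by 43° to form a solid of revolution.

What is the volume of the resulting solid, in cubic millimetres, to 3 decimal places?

Volume = 2112.759 mm³

Profile (r,z), 5 vertices: (0.5,6) (16,14.5) (18.5,38.5) (15.5,39.5) (8,24.5)
edge 0: (0.5,6)→(16,14.5)  cross = 0.5·14.5 − 16·6 = -88.7500; (r_i+r_j)·cross = 16.5·-88.7500 = -1464.3750
edge 1: (16,14.5)→(18.5,38.5)  cross = 16·38.5 − 18.5·14.5 = 347.7500; (r_i+r_j)·cross = 34.5·347.7500 = 11997.3750
edge 2: (18.5,38.5)→(15.5,39.5)  cross = 18.5·39.5 − 15.5·38.5 = 134.0000; (r_i+r_j)·cross = 34·134.0000 = 4556.0000
edge 3: (15.5,39.5)→(8,24.5)  cross = 15.5·24.5 − 8·39.5 = 63.7500; (r_i+r_j)·cross = 23.5·63.7500 = 1498.1250
edge 4: (8,24.5)→(0.5,6)  cross = 8·6 − 0.5·24.5 = 35.7500; (r_i+r_j)·cross = 8.5·35.7500 = 303.8750
Σcross = 492.5000 → A = |Σcross|/2 = 246.2500 mm²
Σ(r_i+r_j)·cross = 16891.0000 → first moment M = |Σ|/6 = 2815.1667
R_c = M/A = 2815.1667/246.2500 = 11.4321 mm
θ = 43° = 0.750492 rad
V = θ·R_c·A = 0.750492·11.4321·246.2500 = 2112.759 mm³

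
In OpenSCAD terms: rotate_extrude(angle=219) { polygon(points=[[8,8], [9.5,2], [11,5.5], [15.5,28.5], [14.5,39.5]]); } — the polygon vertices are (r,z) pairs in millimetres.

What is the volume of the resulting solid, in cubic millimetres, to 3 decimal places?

Volume = 4515.854 mm³

Profile (r,z), 5 vertices: (8,8) (9.5,2) (11,5.5) (15.5,28.5) (14.5,39.5)
edge 0: (8,8)→(9.5,2)  cross = 8·2 − 9.5·8 = -60.0000; (r_i+r_j)·cross = 17.5·-60.0000 = -1050.0000
edge 1: (9.5,2)→(11,5.5)  cross = 9.5·5.5 − 11·2 = 30.2500; (r_i+r_j)·cross = 20.5·30.2500 = 620.1250
edge 2: (11,5.5)→(15.5,28.5)  cross = 11·28.5 − 15.5·5.5 = 228.2500; (r_i+r_j)·cross = 26.5·228.2500 = 6048.6250
edge 3: (15.5,28.5)→(14.5,39.5)  cross = 15.5·39.5 − 14.5·28.5 = 199.0000; (r_i+r_j)·cross = 30·199.0000 = 5970.0000
edge 4: (14.5,39.5)→(8,8)  cross = 14.5·8 − 8·39.5 = -200.0000; (r_i+r_j)·cross = 22.5·-200.0000 = -4500.0000
Σcross = 197.5000 → A = |Σcross|/2 = 98.7500 mm²
Σ(r_i+r_j)·cross = 7088.7500 → first moment M = |Σ|/6 = 1181.4583
R_c = M/A = 1181.4583/98.7500 = 11.9641 mm
θ = 219° = 3.822271 rad
V = θ·R_c·A = 3.822271·11.9641·98.7500 = 4515.854 mm³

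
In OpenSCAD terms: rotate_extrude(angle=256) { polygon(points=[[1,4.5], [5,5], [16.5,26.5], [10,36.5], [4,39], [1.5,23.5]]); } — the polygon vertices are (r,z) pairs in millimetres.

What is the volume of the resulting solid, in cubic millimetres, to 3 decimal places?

Profile (r,z), 6 vertices: (1,4.5) (5,5) (16.5,26.5) (10,36.5) (4,39) (1.5,23.5)
edge 0: (1,4.5)→(5,5)  cross = 1·5 − 5·4.5 = -17.5000; (r_i+r_j)·cross = 6·-17.5000 = -105.0000
edge 1: (5,5)→(16.5,26.5)  cross = 5·26.5 − 16.5·5 = 50.0000; (r_i+r_j)·cross = 21.5·50.0000 = 1075.0000
edge 2: (16.5,26.5)→(10,36.5)  cross = 16.5·36.5 − 10·26.5 = 337.2500; (r_i+r_j)·cross = 26.5·337.2500 = 8937.1250
edge 3: (10,36.5)→(4,39)  cross = 10·39 − 4·36.5 = 244.0000; (r_i+r_j)·cross = 14·244.0000 = 3416.0000
edge 4: (4,39)→(1.5,23.5)  cross = 4·23.5 − 1.5·39 = 35.5000; (r_i+r_j)·cross = 5.5·35.5000 = 195.2500
edge 5: (1.5,23.5)→(1,4.5)  cross = 1.5·4.5 − 1·23.5 = -16.7500; (r_i+r_j)·cross = 2.5·-16.7500 = -41.8750
Σcross = 632.5000 → A = |Σcross|/2 = 316.2500 mm²
Σ(r_i+r_j)·cross = 13476.5000 → first moment M = |Σ|/6 = 2246.0833
R_c = M/A = 2246.0833/316.2500 = 7.1022 mm
θ = 256° = 4.468043 rad
V = θ·R_c·A = 4.468043·7.1022·316.2500 = 10035.597 mm³

Volume = 10035.597 mm³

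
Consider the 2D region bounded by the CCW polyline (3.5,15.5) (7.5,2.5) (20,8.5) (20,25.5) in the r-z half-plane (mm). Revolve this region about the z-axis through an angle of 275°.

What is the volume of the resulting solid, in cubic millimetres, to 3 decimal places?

Volume = 14385.567 mm³

Profile (r,z), 4 vertices: (3.5,15.5) (7.5,2.5) (20,8.5) (20,25.5)
edge 0: (3.5,15.5)→(7.5,2.5)  cross = 3.5·2.5 − 7.5·15.5 = -107.5000; (r_i+r_j)·cross = 11·-107.5000 = -1182.5000
edge 1: (7.5,2.5)→(20,8.5)  cross = 7.5·8.5 − 20·2.5 = 13.7500; (r_i+r_j)·cross = 27.5·13.7500 = 378.1250
edge 2: (20,8.5)→(20,25.5)  cross = 20·25.5 − 20·8.5 = 340.0000; (r_i+r_j)·cross = 40·340.0000 = 13600.0000
edge 3: (20,25.5)→(3.5,15.5)  cross = 20·15.5 − 3.5·25.5 = 220.7500; (r_i+r_j)·cross = 23.5·220.7500 = 5187.6250
Σcross = 467.0000 → A = |Σcross|/2 = 233.5000 mm²
Σ(r_i+r_j)·cross = 17983.2500 → first moment M = |Σ|/6 = 2997.2083
R_c = M/A = 2997.2083/233.5000 = 12.8360 mm
θ = 275° = 4.799655 rad
V = θ·R_c·A = 4.799655·12.8360·233.5000 = 14385.567 mm³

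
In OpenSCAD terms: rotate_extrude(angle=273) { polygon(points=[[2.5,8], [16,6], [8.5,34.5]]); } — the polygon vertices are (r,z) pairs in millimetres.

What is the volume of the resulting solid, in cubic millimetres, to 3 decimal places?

Profile (r,z), 3 vertices: (2.5,8) (16,6) (8.5,34.5)
edge 0: (2.5,8)→(16,6)  cross = 2.5·6 − 16·8 = -113.0000; (r_i+r_j)·cross = 18.5·-113.0000 = -2090.5000
edge 1: (16,6)→(8.5,34.5)  cross = 16·34.5 − 8.5·6 = 501.0000; (r_i+r_j)·cross = 24.5·501.0000 = 12274.5000
edge 2: (8.5,34.5)→(2.5,8)  cross = 8.5·8 − 2.5·34.5 = -18.2500; (r_i+r_j)·cross = 11·-18.2500 = -200.7500
Σcross = 369.7500 → A = |Σcross|/2 = 184.8750 mm²
Σ(r_i+r_j)·cross = 9983.2500 → first moment M = |Σ|/6 = 1663.8750
R_c = M/A = 1663.8750/184.8750 = 9.0000 mm
θ = 273° = 4.764749 rad
V = θ·R_c·A = 4.764749·9.0000·184.8750 = 7927.947 mm³

Volume = 7927.947 mm³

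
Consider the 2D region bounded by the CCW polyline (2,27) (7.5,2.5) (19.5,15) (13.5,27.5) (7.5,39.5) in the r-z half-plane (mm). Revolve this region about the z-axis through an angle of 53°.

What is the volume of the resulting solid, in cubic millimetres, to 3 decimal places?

Volume = 2913.673 mm³

Profile (r,z), 5 vertices: (2,27) (7.5,2.5) (19.5,15) (13.5,27.5) (7.5,39.5)
edge 0: (2,27)→(7.5,2.5)  cross = 2·2.5 − 7.5·27 = -197.5000; (r_i+r_j)·cross = 9.5·-197.5000 = -1876.2500
edge 1: (7.5,2.5)→(19.5,15)  cross = 7.5·15 − 19.5·2.5 = 63.7500; (r_i+r_j)·cross = 27·63.7500 = 1721.2500
edge 2: (19.5,15)→(13.5,27.5)  cross = 19.5·27.5 − 13.5·15 = 333.7500; (r_i+r_j)·cross = 33·333.7500 = 11013.7500
edge 3: (13.5,27.5)→(7.5,39.5)  cross = 13.5·39.5 − 7.5·27.5 = 327.0000; (r_i+r_j)·cross = 21·327.0000 = 6867.0000
edge 4: (7.5,39.5)→(2,27)  cross = 7.5·27 − 2·39.5 = 123.5000; (r_i+r_j)·cross = 9.5·123.5000 = 1173.2500
Σcross = 650.5000 → A = |Σcross|/2 = 325.2500 mm²
Σ(r_i+r_j)·cross = 18899.0000 → first moment M = |Σ|/6 = 3149.8333
R_c = M/A = 3149.8333/325.2500 = 9.6843 mm
θ = 53° = 0.925025 rad
V = θ·R_c·A = 0.925025·9.6843·325.2500 = 2913.673 mm³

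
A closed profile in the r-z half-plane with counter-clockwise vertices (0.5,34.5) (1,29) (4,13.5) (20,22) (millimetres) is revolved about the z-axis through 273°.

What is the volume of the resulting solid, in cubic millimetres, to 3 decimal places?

Profile (r,z), 4 vertices: (0.5,34.5) (1,29) (4,13.5) (20,22)
edge 0: (0.5,34.5)→(1,29)  cross = 0.5·29 − 1·34.5 = -20.0000; (r_i+r_j)·cross = 1.5·-20.0000 = -30.0000
edge 1: (1,29)→(4,13.5)  cross = 1·13.5 − 4·29 = -102.5000; (r_i+r_j)·cross = 5·-102.5000 = -512.5000
edge 2: (4,13.5)→(20,22)  cross = 4·22 − 20·13.5 = -182.0000; (r_i+r_j)·cross = 24·-182.0000 = -4368.0000
edge 3: (20,22)→(0.5,34.5)  cross = 20·34.5 − 0.5·22 = 679.0000; (r_i+r_j)·cross = 20.5·679.0000 = 13919.5000
Σcross = 374.5000 → A = |Σcross|/2 = 187.2500 mm²
Σ(r_i+r_j)·cross = 9009.0000 → first moment M = |Σ|/6 = 1501.5000
R_c = M/A = 1501.5000/187.2500 = 8.0187 mm
θ = 273° = 4.764749 rad
V = θ·R_c·A = 4.764749·8.0187·187.2500 = 7154.270 mm³

Volume = 7154.270 mm³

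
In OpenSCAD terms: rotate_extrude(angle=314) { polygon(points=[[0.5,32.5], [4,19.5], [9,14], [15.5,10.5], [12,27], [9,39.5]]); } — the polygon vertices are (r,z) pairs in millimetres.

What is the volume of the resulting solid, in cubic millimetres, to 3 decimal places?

Volume = 9490.111 mm³

Profile (r,z), 6 vertices: (0.5,32.5) (4,19.5) (9,14) (15.5,10.5) (12,27) (9,39.5)
edge 0: (0.5,32.5)→(4,19.5)  cross = 0.5·19.5 − 4·32.5 = -120.2500; (r_i+r_j)·cross = 4.5·-120.2500 = -541.1250
edge 1: (4,19.5)→(9,14)  cross = 4·14 − 9·19.5 = -119.5000; (r_i+r_j)·cross = 13·-119.5000 = -1553.5000
edge 2: (9,14)→(15.5,10.5)  cross = 9·10.5 − 15.5·14 = -122.5000; (r_i+r_j)·cross = 24.5·-122.5000 = -3001.2500
edge 3: (15.5,10.5)→(12,27)  cross = 15.5·27 − 12·10.5 = 292.5000; (r_i+r_j)·cross = 27.5·292.5000 = 8043.7500
edge 4: (12,27)→(9,39.5)  cross = 12·39.5 − 9·27 = 231.0000; (r_i+r_j)·cross = 21·231.0000 = 4851.0000
edge 5: (9,39.5)→(0.5,32.5)  cross = 9·32.5 − 0.5·39.5 = 272.7500; (r_i+r_j)·cross = 9.5·272.7500 = 2591.1250
Σcross = 434.0000 → A = |Σcross|/2 = 217.0000 mm²
Σ(r_i+r_j)·cross = 10390.0000 → first moment M = |Σ|/6 = 1731.6667
R_c = M/A = 1731.6667/217.0000 = 7.9800 mm
θ = 314° = 5.480334 rad
V = θ·R_c·A = 5.480334·7.9800·217.0000 = 9490.111 mm³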